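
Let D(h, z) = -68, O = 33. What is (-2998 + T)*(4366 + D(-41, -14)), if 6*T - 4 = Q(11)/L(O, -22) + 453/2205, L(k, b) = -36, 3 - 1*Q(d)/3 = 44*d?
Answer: -5398544959/420 ≈ -1.2854e+7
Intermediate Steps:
Q(d) = 9 - 132*d
T = 43403/5880 (T = ⅔ + ((9 - 132*11)/(-36) + 453/2205)/6 = ⅔ + ((9 - 1452)*(-1/36) + 453*(1/2205))/6 = ⅔ + (-1443*(-1/36) + 151/735)/6 = ⅔ + (481/12 + 151/735)/6 = ⅔ + (⅙)*(39483/980) = ⅔ + 13161/1960 = 43403/5880 ≈ 7.3815)
(-2998 + T)*(4366 + D(-41, -14)) = (-2998 + 43403/5880)*(4366 - 68) = -17584837/5880*4298 = -5398544959/420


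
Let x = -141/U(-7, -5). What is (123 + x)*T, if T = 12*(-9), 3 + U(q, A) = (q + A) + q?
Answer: -153738/11 ≈ -13976.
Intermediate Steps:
U(q, A) = -3 + A + 2*q (U(q, A) = -3 + ((q + A) + q) = -3 + ((A + q) + q) = -3 + (A + 2*q) = -3 + A + 2*q)
T = -108
x = 141/22 (x = -141/(-3 - 5 + 2*(-7)) = -141/(-3 - 5 - 14) = -141/(-22) = -141*(-1/22) = 141/22 ≈ 6.4091)
(123 + x)*T = (123 + 141/22)*(-108) = (2847/22)*(-108) = -153738/11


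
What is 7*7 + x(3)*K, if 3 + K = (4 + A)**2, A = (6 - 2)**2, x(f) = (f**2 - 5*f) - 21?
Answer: -10670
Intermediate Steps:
x(f) = -21 + f**2 - 5*f
A = 16 (A = 4**2 = 16)
K = 397 (K = -3 + (4 + 16)**2 = -3 + 20**2 = -3 + 400 = 397)
7*7 + x(3)*K = 7*7 + (-21 + 3**2 - 5*3)*397 = 49 + (-21 + 9 - 15)*397 = 49 - 27*397 = 49 - 10719 = -10670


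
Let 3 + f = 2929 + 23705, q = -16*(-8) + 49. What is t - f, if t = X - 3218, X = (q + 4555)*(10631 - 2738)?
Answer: 37319827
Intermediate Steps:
q = 177 (q = 128 + 49 = 177)
X = 37349676 (X = (177 + 4555)*(10631 - 2738) = 4732*7893 = 37349676)
f = 26631 (f = -3 + (2929 + 23705) = -3 + 26634 = 26631)
t = 37346458 (t = 37349676 - 3218 = 37346458)
t - f = 37346458 - 1*26631 = 37346458 - 26631 = 37319827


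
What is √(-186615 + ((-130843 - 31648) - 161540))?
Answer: I*√510646 ≈ 714.59*I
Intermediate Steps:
√(-186615 + ((-130843 - 31648) - 161540)) = √(-186615 + (-162491 - 161540)) = √(-186615 - 324031) = √(-510646) = I*√510646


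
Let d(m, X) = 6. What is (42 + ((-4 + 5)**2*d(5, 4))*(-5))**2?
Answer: 144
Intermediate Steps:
(42 + ((-4 + 5)**2*d(5, 4))*(-5))**2 = (42 + ((-4 + 5)**2*6)*(-5))**2 = (42 + (1**2*6)*(-5))**2 = (42 + (1*6)*(-5))**2 = (42 + 6*(-5))**2 = (42 - 30)**2 = 12**2 = 144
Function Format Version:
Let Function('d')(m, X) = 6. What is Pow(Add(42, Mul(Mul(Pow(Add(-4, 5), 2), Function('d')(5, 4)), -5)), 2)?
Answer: 144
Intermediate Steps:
Pow(Add(42, Mul(Mul(Pow(Add(-4, 5), 2), Function('d')(5, 4)), -5)), 2) = Pow(Add(42, Mul(Mul(Pow(Add(-4, 5), 2), 6), -5)), 2) = Pow(Add(42, Mul(Mul(Pow(1, 2), 6), -5)), 2) = Pow(Add(42, Mul(Mul(1, 6), -5)), 2) = Pow(Add(42, Mul(6, -5)), 2) = Pow(Add(42, -30), 2) = Pow(12, 2) = 144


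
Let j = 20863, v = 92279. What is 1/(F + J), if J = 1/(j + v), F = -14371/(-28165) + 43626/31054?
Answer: 49479028064610/94757050359959 ≈ 0.52217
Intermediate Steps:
F = 837501662/437317955 (F = -14371*(-1/28165) + 43626*(1/31054) = 14371/28165 + 21813/15527 = 837501662/437317955 ≈ 1.9151)
J = 1/113142 (J = 1/(20863 + 92279) = 1/113142 ≈ 8.8385e-6)
1/(F + J) = 1/(837501662/437317955 + 1/113142) = 1/(94757050359959/49479028064610) = 49479028064610/94757050359959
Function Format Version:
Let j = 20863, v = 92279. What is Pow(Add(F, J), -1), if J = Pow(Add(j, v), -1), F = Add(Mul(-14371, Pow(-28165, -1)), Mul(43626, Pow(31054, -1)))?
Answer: Rational(49479028064610, 94757050359959) ≈ 0.52217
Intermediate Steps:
F = Rational(837501662, 437317955) (F = Add(Mul(-14371, Rational(-1, 28165)), Mul(43626, Rational(1, 31054))) = Add(Rational(14371, 28165), Rational(21813, 15527)) = Rational(837501662, 437317955) ≈ 1.9151)
J = Rational(1, 113142) (J = Pow(Add(20863, 92279), -1) = Pow(113142, -1) = Rational(1, 113142) ≈ 8.8385e-6)
Pow(Add(F, J), -1) = Pow(Add(Rational(837501662, 437317955), Rational(1, 113142)), -1) = Pow(Rational(94757050359959, 49479028064610), -1) = Rational(49479028064610, 94757050359959)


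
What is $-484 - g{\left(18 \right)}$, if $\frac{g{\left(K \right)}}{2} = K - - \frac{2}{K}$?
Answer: $- \frac{4682}{9} \approx -520.22$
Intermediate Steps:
$g{\left(K \right)} = 2 K + \frac{4}{K}$ ($g{\left(K \right)} = 2 \left(K - - \frac{2}{K}\right) = 2 \left(K + \frac{2}{K}\right) = 2 K + \frac{4}{K}$)
$-484 - g{\left(18 \right)} = -484 - \left(2 \cdot 18 + \frac{4}{18}\right) = -484 - \left(36 + 4 \cdot \frac{1}{18}\right) = -484 - \left(36 + \frac{2}{9}\right) = -484 - \frac{326}{9} = - \frac{4682}{9}$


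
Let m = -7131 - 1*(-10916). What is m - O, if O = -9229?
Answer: 13014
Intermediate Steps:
m = 3785 (m = -7131 + 10916 = 3785)
m - O = 3785 - 1*(-9229) = 3785 + 9229 = 13014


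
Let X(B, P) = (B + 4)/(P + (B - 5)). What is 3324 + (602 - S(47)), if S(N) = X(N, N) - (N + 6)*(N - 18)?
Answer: 486156/89 ≈ 5462.4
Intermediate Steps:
X(B, P) = (4 + B)/(-5 + B + P) (X(B, P) = (4 + B)/(P + (-5 + B)) = (4 + B)/(-5 + B + P))
S(N) = (4 + N)/(-5 + 2*N) - (-18 + N)*(6 + N) (S(N) = (4 + N)/(-5 + N + N) - (N + 6)*(N - 18) = (4 + N)/(-5 + 2*N) - (6 + N)*(-18 + N) = (4 + N)/(-5 + 2*N) - (-18 + N)*(6 + N))
3324 + (602 - S(47)) = 3324 + (602 - (-536 - 2*47**3 + 29*47**2 + 157*47)/(-5 + 2*47)) = 3324 + (602 - (-536 - 2*103823 + 29*2209 + 7379)/(-5 + 94)) = 3324 + (602 - (-536 - 207646 + 64061 + 7379)/89) = 3324 + (602 - (-136742)/89) = 3324 + (602 - 1*(-136742/89)) = 3324 + (602 + 136742/89) = 3324 + 190320/89 = 486156/89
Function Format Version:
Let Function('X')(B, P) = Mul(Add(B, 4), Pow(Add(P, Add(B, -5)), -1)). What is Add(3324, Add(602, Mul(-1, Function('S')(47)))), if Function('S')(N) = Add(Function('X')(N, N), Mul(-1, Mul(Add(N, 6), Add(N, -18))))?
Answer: Rational(486156, 89) ≈ 5462.4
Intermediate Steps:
Function('X')(B, P) = Mul(Pow(Add(-5, B, P), -1), Add(4, B)) (Function('X')(B, P) = Mul(Add(4, B), Pow(Add(P, Add(-5, B)), -1)) = Mul(Add(4, B), Pow(Add(-5, B, P), -1)) = Mul(Pow(Add(-5, B, P), -1), Add(4, B)))
Function('S')(N) = Add(Mul(Pow(Add(-5, Mul(2, N)), -1), Add(4, N)), Mul(-1, Add(-18, N), Add(6, N))) (Function('S')(N) = Add(Mul(Pow(Add(-5, N, N), -1), Add(4, N)), Mul(-1, Mul(Add(N, 6), Add(N, -18)))) = Add(Mul(Pow(Add(-5, Mul(2, N)), -1), Add(4, N)), Mul(-1, Mul(Add(6, N), Add(-18, N)))) = Add(Mul(Pow(Add(-5, Mul(2, N)), -1), Add(4, N)), Mul(-1, Mul(Add(-18, N), Add(6, N)))) = Add(Mul(Pow(Add(-5, Mul(2, N)), -1), Add(4, N)), Mul(-1, Add(-18, N), Add(6, N))))
Add(3324, Add(602, Mul(-1, Function('S')(47)))) = Add(3324, Add(602, Mul(-1, Mul(Pow(Add(-5, Mul(2, 47)), -1), Add(-536, Mul(-2, Pow(47, 3)), Mul(29, Pow(47, 2)), Mul(157, 47)))))) = Add(3324, Add(602, Mul(-1, Mul(Pow(Add(-5, 94), -1), Add(-536, Mul(-2, 103823), Mul(29, 2209), 7379))))) = Add(3324, Add(602, Mul(-1, Mul(Pow(89, -1), Add(-536, -207646, 64061, 7379))))) = Add(3324, Add(602, Mul(-1, Mul(Rational(1, 89), -136742)))) = Add(3324, Add(602, Mul(-1, Rational(-136742, 89)))) = Add(3324, Add(602, Rational(136742, 89))) = Add(3324, Rational(190320, 89)) = Rational(486156, 89)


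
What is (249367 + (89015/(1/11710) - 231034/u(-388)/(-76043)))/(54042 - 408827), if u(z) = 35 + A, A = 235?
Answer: -10703282454709202/3642153626925 ≈ -2938.7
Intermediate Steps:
u(z) = 270 (u(z) = 35 + 235 = 270)
(249367 + (89015/(1/11710) - 231034/u(-388)/(-76043)))/(54042 - 408827) = (249367 + (89015/(1/11710) - 231034/270/(-76043)))/(54042 - 408827) = (249367 + (89015/(1/11710) - 231034*1/270*(-1/76043)))/(-354785) = (249367 + (89015*11710 - 115517/135*(-1/76043)))*(-1/354785) = (249367 + (1042365650 + 115517/10265805))*(-1/354785) = (249367 + 10700722501713767/10265805)*(-1/354785) = (10703282454709202/10265805)*(-1/354785) = -10703282454709202/3642153626925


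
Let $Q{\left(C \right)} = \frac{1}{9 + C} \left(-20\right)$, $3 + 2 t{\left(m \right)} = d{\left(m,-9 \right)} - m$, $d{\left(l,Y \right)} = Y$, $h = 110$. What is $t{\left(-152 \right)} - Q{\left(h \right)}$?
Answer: $\frac{8350}{119} \approx 70.168$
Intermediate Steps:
$t{\left(m \right)} = -6 - \frac{m}{2}$ ($t{\left(m \right)} = - \frac{3}{2} + \frac{-9 - m}{2} = - \frac{3}{2} - \left(\frac{9}{2} + \frac{m}{2}\right) = -6 - \frac{m}{2}$)
$Q{\left(C \right)} = - \frac{20}{9 + C}$
$t{\left(-152 \right)} - Q{\left(h \right)} = \left(-6 - -76\right) - - \frac{20}{9 + 110} = \left(-6 + 76\right) - - \frac{20}{119} = 70 - \left(-20\right) \frac{1}{119} = 70 - - \frac{20}{119} = 70 + \frac{20}{119} = \frac{8350}{119}$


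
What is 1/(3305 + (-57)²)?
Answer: 1/6554 ≈ 0.00015258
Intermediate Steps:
1/(3305 + (-57)²) = 1/(3305 + 3249) = 1/6554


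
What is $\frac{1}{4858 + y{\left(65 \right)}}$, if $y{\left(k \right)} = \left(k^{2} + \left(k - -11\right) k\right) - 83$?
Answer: $\frac{1}{13940} \approx 7.1736 \cdot 10^{-5}$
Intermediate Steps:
$y{\left(k \right)} = -83 + k^{2} + k \left(11 + k\right)$ ($y{\left(k \right)} = \left(k^{2} + \left(k + 11\right) k\right) - 83 = \left(k^{2} + \left(11 + k\right) k\right) - 83 = \left(k^{2} + k \left(11 + k\right)\right) - 83 = -83 + k^{2} + k \left(11 + k\right)$)
$\frac{1}{4858 + y{\left(65 \right)}} = \frac{1}{4858 + \left(-83 + 2 \cdot 65^{2} + 11 \cdot 65\right)} = \frac{1}{4858 + \left(-83 + 2 \cdot 4225 + 715\right)} = \frac{1}{4858 + \left(-83 + 8450 + 715\right)} = \frac{1}{4858 + 9082} = \frac{1}{13940}$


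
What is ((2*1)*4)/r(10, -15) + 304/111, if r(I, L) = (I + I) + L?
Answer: 2408/555 ≈ 4.3387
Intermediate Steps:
r(I, L) = L + 2*I (r(I, L) = 2*I + L = L + 2*I)
((2*1)*4)/r(10, -15) + 304/111 = ((2*1)*4)/(-15 + 2*10) + 304/111 = (2*4)/(-15 + 20) + 304*(1/111) = 8/5 + 304/111 = 2408/555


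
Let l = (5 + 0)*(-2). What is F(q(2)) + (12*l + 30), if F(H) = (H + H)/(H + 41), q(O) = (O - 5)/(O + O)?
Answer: -14496/161 ≈ -90.037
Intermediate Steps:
l = -10 (l = 5*(-2) = -10)
q(O) = (-5 + O)/(2*O) (q(O) = (-5 + O)/((2*O)) = (-5 + O)*(1/(2*O)) = (-5 + O)/(2*O))
F(H) = 2*H/(41 + H) (F(H) = (2*H)/(41 + H) = 2*H/(41 + H))
F(q(2)) + (12*l + 30) = 2*((½)*(-5 + 2)/2)/(41 + (½)*(-5 + 2)/2) + (12*(-10) + 30) = 2*((½)*(½)*(-3))/(41 + (½)*(½)*(-3)) + (-120 + 30) = 2*(-¾)/(41 - ¾) - 90 = 2*(-¾)/(161/4) - 90 = 2*(-¾)*(4/161) - 90 = -6/161 - 90 = -14496/161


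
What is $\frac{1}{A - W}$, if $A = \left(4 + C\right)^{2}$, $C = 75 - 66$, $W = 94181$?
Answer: $- \frac{1}{94012} \approx -1.0637 \cdot 10^{-5}$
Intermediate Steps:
$C = 9$
$A = 169$ ($A = \left(4 + 9\right)^{2} = 13^{2} = 169$)
$\frac{1}{A - W} = \frac{1}{169 - 94181} = \frac{1}{-94012} = - \frac{1}{94012}$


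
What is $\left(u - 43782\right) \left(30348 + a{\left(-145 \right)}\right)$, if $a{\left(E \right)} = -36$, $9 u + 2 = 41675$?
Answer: $-1186765320$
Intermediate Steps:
$u = \frac{13891}{3}$ ($u = - \frac{2}{9} + \frac{1}{9} \cdot 41675 = - \frac{2}{9} + \frac{41675}{9} = \frac{13891}{3} \approx 4630.3$)
$\left(u - 43782\right) \left(30348 + a{\left(-145 \right)}\right) = \left(\frac{13891}{3} - 43782\right) \left(30348 - 36\right) = \left(- \frac{117455}{3}\right) 30312 = -1186765320$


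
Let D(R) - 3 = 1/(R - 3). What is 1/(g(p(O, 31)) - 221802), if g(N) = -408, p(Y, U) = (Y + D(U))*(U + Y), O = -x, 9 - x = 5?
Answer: -1/222210 ≈ -4.5002e-6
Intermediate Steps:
x = 4 (x = 9 - 1*5 = 9 - 5 = 4)
D(R) = 3 + 1/(-3 + R) (D(R) = 3 + 1/(R - 3) = 3 + 1/(-3 + R))
O = -4 (O = -1*4 = -4)
p(Y, U) = (U + Y)*(Y + (-8 + 3*U)/(-3 + U)) (p(Y, U) = (Y + (-8 + 3*U)/(-3 + U))*(U + Y) = (U + Y)*(Y + (-8 + 3*U)/(-3 + U)))
1/(g(p(O, 31)) - 221802) = 1/(-408 - 221802) = 1/(-222210) = -1/222210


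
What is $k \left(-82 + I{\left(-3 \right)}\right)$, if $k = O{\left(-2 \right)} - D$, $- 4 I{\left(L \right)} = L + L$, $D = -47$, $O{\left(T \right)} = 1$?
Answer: $-3864$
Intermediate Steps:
$I{\left(L \right)} = - \frac{L}{2}$ ($I{\left(L \right)} = - \frac{L + L}{4} = - \frac{2 L}{4} = - \frac{L}{2}$)
$k = 48$ ($k = 1 - -47 = 1 + 47 = 48$)
$k \left(-82 + I{\left(-3 \right)}\right) = 48 \left(-82 - - \frac{3}{2}\right) = 48 \left(-82 + \frac{3}{2}\right) = 48 \left(- \frac{161}{2}\right) = -3864$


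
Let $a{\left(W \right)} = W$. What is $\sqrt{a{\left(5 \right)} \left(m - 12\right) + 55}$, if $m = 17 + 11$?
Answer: $3 \sqrt{15} \approx 11.619$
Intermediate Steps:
$m = 28$
$\sqrt{a{\left(5 \right)} \left(m - 12\right) + 55} = \sqrt{5 \left(28 - 12\right) + 55} = \sqrt{5 \cdot 16 + 55} = \sqrt{80 + 55} = \sqrt{135} = 3 \sqrt{15}$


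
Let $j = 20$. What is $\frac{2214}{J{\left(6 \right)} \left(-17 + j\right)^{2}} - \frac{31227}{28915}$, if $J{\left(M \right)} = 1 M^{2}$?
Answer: $\frac{998153}{173490} \approx 5.7534$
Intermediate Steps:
$J{\left(M \right)} = M^{2}$
$\frac{2214}{J{\left(6 \right)} \left(-17 + j\right)^{2}} - \frac{31227}{28915} = \frac{2214}{6^{2} \left(-17 + 20\right)^{2}} - \frac{31227}{28915} = \frac{2214}{36 \cdot 3^{2}} - \frac{31227}{28915} = \frac{2214}{36 \cdot 9} - \frac{31227}{28915} = \frac{2214}{324} - \frac{31227}{28915} = 2214 \cdot \frac{1}{324} - \frac{31227}{28915} = \frac{41}{6} - \frac{31227}{28915} = \frac{998153}{173490}$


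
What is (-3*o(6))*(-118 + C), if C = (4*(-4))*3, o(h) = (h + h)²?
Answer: 71712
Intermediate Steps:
o(h) = 4*h² (o(h) = (2*h)² = 4*h²)
C = -48 (C = -16*3 = -48)
(-3*o(6))*(-118 + C) = (-12*6²)*(-118 - 48) = -12*36*(-166) = -3*144*(-166) = -432*(-166) = 71712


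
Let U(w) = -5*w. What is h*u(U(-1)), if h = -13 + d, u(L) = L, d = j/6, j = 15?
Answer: -105/2 ≈ -52.500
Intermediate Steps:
d = 5/2 (d = 15/6 = 15*(1/6) = 5/2 ≈ 2.5000)
h = -21/2 (h = -13 + 5/2 = -21/2 ≈ -10.500)
h*u(U(-1)) = -(-105)*(-1)/2 = -21/2*5 = -105/2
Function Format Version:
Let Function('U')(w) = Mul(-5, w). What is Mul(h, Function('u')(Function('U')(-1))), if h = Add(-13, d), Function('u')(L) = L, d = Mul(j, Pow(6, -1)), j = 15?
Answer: Rational(-105, 2) ≈ -52.500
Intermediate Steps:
d = Rational(5, 2) (d = Mul(15, Pow(6, -1)) = Mul(15, Rational(1, 6)) = Rational(5, 2) ≈ 2.5000)
h = Rational(-21, 2) (h = Add(-13, Rational(5, 2)) = Rational(-21, 2) ≈ -10.500)
Mul(h, Function('u')(Function('U')(-1))) = Mul(Rational(-21, 2), Mul(-5, -1)) = Mul(Rational(-21, 2), 5) = Rational(-105, 2)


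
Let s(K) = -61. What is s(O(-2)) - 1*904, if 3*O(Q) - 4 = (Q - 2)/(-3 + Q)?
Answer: -965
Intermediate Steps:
O(Q) = 4/3 + (-2 + Q)/(3*(-3 + Q)) (O(Q) = 4/3 + ((Q - 2)/(-3 + Q))/3 = 4/3 + ((-2 + Q)/(-3 + Q))/3 = 4/3 + (-2 + Q)/(3*(-3 + Q)))
s(O(-2)) - 1*904 = -61 - 1*904 = -61 - 904 = -965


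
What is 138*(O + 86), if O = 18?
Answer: 14352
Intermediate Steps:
138*(O + 86) = 138*(18 + 86) = 138*104 = 14352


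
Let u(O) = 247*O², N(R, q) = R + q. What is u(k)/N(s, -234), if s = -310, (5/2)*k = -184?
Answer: -1045304/425 ≈ -2459.5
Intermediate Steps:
k = -368/5 (k = (⅖)*(-184) = -368/5 ≈ -73.600)
u(k)/N(s, -234) = (247*(-368/5)²)/(-310 - 234) = (247*(135424/25))/(-544) = (33449728/25)*(-1/544) = -1045304/425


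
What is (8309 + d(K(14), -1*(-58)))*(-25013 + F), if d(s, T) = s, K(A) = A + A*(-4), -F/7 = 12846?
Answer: -950167645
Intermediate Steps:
F = -89922 (F = -7*12846 = -89922)
K(A) = -3*A (K(A) = A - 4*A = -3*A)
(8309 + d(K(14), -1*(-58)))*(-25013 + F) = (8309 - 3*14)*(-25013 - 89922) = (8309 - 42)*(-114935) = 8267*(-114935) = -950167645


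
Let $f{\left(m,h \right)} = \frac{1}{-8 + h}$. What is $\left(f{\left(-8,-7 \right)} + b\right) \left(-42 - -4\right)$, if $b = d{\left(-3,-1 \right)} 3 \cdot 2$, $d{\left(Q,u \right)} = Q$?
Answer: $\frac{10298}{15} \approx 686.53$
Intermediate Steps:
$b = -18$ ($b = \left(-3\right) 3 \cdot 2 = \left(-9\right) 2 = -18$)
$\left(f{\left(-8,-7 \right)} + b\right) \left(-42 - -4\right) = \left(\frac{1}{-8 - 7} - 18\right) \left(-42 - -4\right) = \left(\frac{1}{-15} - 18\right) \left(-42 + 4\right) = \left(- \frac{1}{15} - 18\right) \left(-38\right) = \left(- \frac{271}{15}\right) \left(-38\right) = \frac{10298}{15}$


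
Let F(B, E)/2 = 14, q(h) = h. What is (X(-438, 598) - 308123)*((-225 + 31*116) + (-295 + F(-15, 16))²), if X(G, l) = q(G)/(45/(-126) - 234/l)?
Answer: -5533545878620/241 ≈ -2.2961e+10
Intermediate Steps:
F(B, E) = 28 (F(B, E) = 2*14 = 28)
X(G, l) = G/(-5/14 - 234/l) (X(G, l) = G/(45/(-126) - 234/l) = G/(45*(-1/126) - 234/l) = G/(-5/14 - 234/l))
(X(-438, 598) - 308123)*((-225 + 31*116) + (-295 + F(-15, 16))²) = (-14*(-438)*598/(3276 + 5*598) - 308123)*((-225 + 31*116) + (-295 + 28)²) = (-14*(-438)*598/(3276 + 2990) - 308123)*((-225 + 3596) + (-267)²) = (-14*(-438)*598/6266 - 308123)*(3371 + 71289) = (-14*(-438)*598*1/6266 - 308123)*74660 = (141036/241 - 308123)*74660 = -74116607/241*74660 = -5533545878620/241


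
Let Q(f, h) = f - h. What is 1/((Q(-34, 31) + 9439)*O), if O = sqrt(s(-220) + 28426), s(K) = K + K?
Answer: sqrt(27986)/262340764 ≈ 6.3768e-7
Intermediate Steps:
s(K) = 2*K
O = sqrt(27986) (O = sqrt(2*(-220) + 28426) = sqrt(-440 + 28426) = sqrt(27986) ≈ 167.29)
1/((Q(-34, 31) + 9439)*O) = 1/(((-34 - 1*31) + 9439)*(sqrt(27986))) = (sqrt(27986)/27986)/((-34 - 31) + 9439) = (sqrt(27986)/27986)/(-65 + 9439) = (sqrt(27986)/27986)/9374 = sqrt(27986)/262340764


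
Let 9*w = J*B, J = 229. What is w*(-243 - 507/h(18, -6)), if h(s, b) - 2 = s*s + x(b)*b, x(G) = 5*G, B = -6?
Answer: 9424495/253 ≈ 37251.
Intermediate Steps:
h(s, b) = 2 + s² + 5*b² (h(s, b) = 2 + (s*s + (5*b)*b) = 2 + (s² + 5*b²) = 2 + s² + 5*b²)
w = -458/3 (w = (229*(-6))/9 = (⅑)*(-1374) = -458/3 ≈ -152.67)
w*(-243 - 507/h(18, -6)) = -458*(-243 - 507/(2 + 18² + 5*(-6)²))/3 = -458*(-243 - 507/(2 + 324 + 5*36))/3 = -458*(-243 - 507/(2 + 324 + 180))/3 = -458*(-243 - 507/506)/3 = -458/3*(-123465/506) = 9424495/253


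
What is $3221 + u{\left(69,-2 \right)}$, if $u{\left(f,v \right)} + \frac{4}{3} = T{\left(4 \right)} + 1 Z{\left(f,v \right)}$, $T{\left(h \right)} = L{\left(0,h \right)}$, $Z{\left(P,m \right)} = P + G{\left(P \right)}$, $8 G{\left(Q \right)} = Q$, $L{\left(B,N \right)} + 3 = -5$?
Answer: $\frac{78943}{24} \approx 3289.3$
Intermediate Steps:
$L{\left(B,N \right)} = -8$ ($L{\left(B,N \right)} = -3 - 5 = -8$)
$G{\left(Q \right)} = \frac{Q}{8}$
$Z{\left(P,m \right)} = \frac{9 P}{8}$ ($Z{\left(P,m \right)} = P + \frac{P}{8} = \frac{9 P}{8}$)
$T{\left(h \right)} = -8$
$u{\left(f,v \right)} = - \frac{28}{3} + \frac{9 f}{8}$ ($u{\left(f,v \right)} = - \frac{4}{3} + \left(-8 + 1 \frac{9 f}{8}\right) = - \frac{4}{3} + \left(-8 + \frac{9 f}{8}\right) = - \frac{28}{3} + \frac{9 f}{8}$)
$3221 + u{\left(69,-2 \right)} = 3221 + \left(- \frac{28}{3} + \frac{9}{8} \cdot 69\right) = 3221 + \left(- \frac{28}{3} + \frac{621}{8}\right) = 3221 + \frac{1639}{24} = \frac{78943}{24}$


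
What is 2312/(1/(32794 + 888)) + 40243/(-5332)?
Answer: 415217644045/5332 ≈ 7.7873e+7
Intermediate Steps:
2312/(1/(32794 + 888)) + 40243/(-5332) = 2312/(1/33682) + 40243*(-1/5332) = 2312/(1/33682) - 40243/5332 = 2312*33682 - 40243/5332 = 77872784 - 40243/5332 = 415217644045/5332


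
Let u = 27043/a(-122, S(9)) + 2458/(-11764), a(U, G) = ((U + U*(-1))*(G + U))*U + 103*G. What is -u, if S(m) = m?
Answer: -157927643/5452614 ≈ -28.964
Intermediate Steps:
a(U, G) = 103*G (a(U, G) = ((U - U)*(G + U))*U + 103*G = (0*(G + U))*U + 103*G = 0*U + 103*G = 0 + 103*G = 103*G)
u = 157927643/5452614 (u = 27043/((103*9)) + 2458/(-11764) = 27043/927 + 2458*(-1/11764) = 27043*(1/927) - 1229/5882 = 27043/927 - 1229/5882 = 157927643/5452614 ≈ 28.964)
-u = -1*157927643/5452614 = -157927643/5452614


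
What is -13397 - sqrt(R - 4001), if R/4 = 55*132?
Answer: -13397 - 7*sqrt(511) ≈ -13555.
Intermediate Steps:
R = 29040 (R = 4*(55*132) = 4*7260 = 29040)
-13397 - sqrt(R - 4001) = -13397 - sqrt(29040 - 4001) = -13397 - sqrt(25039) = -13397 - 7*sqrt(511)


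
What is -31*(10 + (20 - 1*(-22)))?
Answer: -1612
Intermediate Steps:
-31*(10 + (20 - 1*(-22))) = -31*(10 + (20 + 22)) = -31*(10 + 42) = -31*52 = -1612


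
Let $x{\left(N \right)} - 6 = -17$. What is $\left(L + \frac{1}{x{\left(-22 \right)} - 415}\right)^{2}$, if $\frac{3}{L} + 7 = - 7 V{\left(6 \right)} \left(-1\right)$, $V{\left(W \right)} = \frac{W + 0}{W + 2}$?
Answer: $\frac{26204161}{8892324} \approx 2.9468$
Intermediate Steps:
$V{\left(W \right)} = \frac{W}{2 + W}$
$x{\left(N \right)} = -11$ ($x{\left(N \right)} = 6 - 17 = -11$)
$L = - \frac{12}{7}$ ($L = \frac{3}{-7 + - 7 \frac{6}{2 + 6} \left(-1\right)} = \frac{3}{-7 + - 7 \cdot \frac{6}{8} \left(-1\right)} = \frac{3}{-7 + - 7 \cdot 6 \cdot \frac{1}{8} \left(-1\right)} = \frac{3}{-7 + \left(-7\right) \frac{3}{4} \left(-1\right)} = \frac{3}{-7 - - \frac{21}{4}} = \frac{3}{-7 + \frac{21}{4}} = \frac{3}{- \frac{7}{4}} = 3 \left(- \frac{4}{7}\right) = - \frac{12}{7} \approx -1.7143$)
$\left(L + \frac{1}{x{\left(-22 \right)} - 415}\right)^{2} = \left(- \frac{12}{7} + \frac{1}{-11 - 415}\right)^{2} = \left(- \frac{12}{7} + \frac{1}{-426}\right)^{2} = \left(- \frac{12}{7} - \frac{1}{426}\right)^{2} = \left(- \frac{5119}{2982}\right)^{2} = \frac{26204161}{8892324}$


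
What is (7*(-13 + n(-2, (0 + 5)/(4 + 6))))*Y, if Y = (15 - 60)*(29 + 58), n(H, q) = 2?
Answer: 301455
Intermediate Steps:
Y = -3915 (Y = -45*87 = -3915)
(7*(-13 + n(-2, (0 + 5)/(4 + 6))))*Y = (7*(-13 + 2))*(-3915) = (7*(-11))*(-3915) = -77*(-3915) = 301455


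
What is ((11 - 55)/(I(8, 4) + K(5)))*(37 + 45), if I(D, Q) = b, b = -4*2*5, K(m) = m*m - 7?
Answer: 164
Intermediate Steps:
K(m) = -7 + m² (K(m) = m² - 7 = -7 + m²)
b = -40 (b = -8*5 = -40)
I(D, Q) = -40
((11 - 55)/(I(8, 4) + K(5)))*(37 + 45) = ((11 - 55)/(-40 + (-7 + 5²)))*(37 + 45) = -44/(-40 + (-7 + 25))*82 = -44/(-40 + 18)*82 = -44/(-22)*82 = -44*(-1/22)*82 = 2*82 = 164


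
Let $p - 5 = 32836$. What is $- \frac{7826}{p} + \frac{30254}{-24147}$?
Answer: $- \frac{131394004}{88112403} \approx -1.4912$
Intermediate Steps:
$p = 32841$ ($p = 5 + 32836 = 32841$)
$- \frac{7826}{p} + \frac{30254}{-24147} = - \frac{7826}{32841} + \frac{30254}{-24147} = \left(-7826\right) \frac{1}{32841} + 30254 \left(- \frac{1}{24147}\right) = - \frac{7826}{32841} - \frac{30254}{24147} = - \frac{131394004}{88112403}$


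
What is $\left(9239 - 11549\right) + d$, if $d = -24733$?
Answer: $-27043$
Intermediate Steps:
$\left(9239 - 11549\right) + d = \left(9239 - 11549\right) - 24733 = -2310 - 24733 = -27043$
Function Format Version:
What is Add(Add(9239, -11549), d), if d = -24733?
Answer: -27043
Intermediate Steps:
Add(Add(9239, -11549), d) = Add(Add(9239, -11549), -24733) = Add(-2310, -24733) = -27043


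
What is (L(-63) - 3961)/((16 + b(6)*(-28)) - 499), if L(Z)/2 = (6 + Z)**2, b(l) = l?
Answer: -2537/651 ≈ -3.8971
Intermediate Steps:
L(Z) = 2*(6 + Z)**2
(L(-63) - 3961)/((16 + b(6)*(-28)) - 499) = (2*(6 - 63)**2 - 3961)/((16 + 6*(-28)) - 499) = (2*(-57)**2 - 3961)/((16 - 168) - 499) = (2*3249 - 3961)/(-152 - 499) = (6498 - 3961)/(-651) = 2537*(-1/651) = -2537/651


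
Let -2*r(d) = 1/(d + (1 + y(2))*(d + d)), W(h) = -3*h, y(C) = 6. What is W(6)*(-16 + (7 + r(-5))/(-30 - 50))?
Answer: 579153/2000 ≈ 289.58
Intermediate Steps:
r(d) = -1/(30*d) (r(d) = -1/(2*(d + (1 + 6)*(d + d))) = -1/(2*(d + 7*(2*d))) = -1/(2*(d + 14*d)) = -1/(15*d)/2 = -1/(30*d))
W(6)*(-16 + (7 + r(-5))/(-30 - 50)) = (-3*6)*(-16 + (7 - 1/30/(-5))/(-30 - 50)) = -18*(-16 + (7 - 1/30*(-⅕))/(-80)) = -18*(-16 + (7 + 1/150)*(-1/80)) = -18*(-16 + (1051/150)*(-1/80)) = -18*(-16 - 1051/12000) = -18*(-193051/12000) = 579153/2000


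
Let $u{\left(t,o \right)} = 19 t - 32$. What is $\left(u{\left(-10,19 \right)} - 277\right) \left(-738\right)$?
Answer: $368262$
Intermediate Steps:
$u{\left(t,o \right)} = -32 + 19 t$
$\left(u{\left(-10,19 \right)} - 277\right) \left(-738\right) = \left(\left(-32 + 19 \left(-10\right)\right) - 277\right) \left(-738\right) = \left(\left(-32 - 190\right) - 277\right) \left(-738\right) = \left(-222 - 277\right) \left(-738\right) = \left(-499\right) \left(-738\right) = 368262$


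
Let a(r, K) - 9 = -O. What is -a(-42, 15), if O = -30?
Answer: -39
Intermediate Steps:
a(r, K) = 39 (a(r, K) = 9 - 1*(-30) = 9 + 30 = 39)
-a(-42, 15) = -1*39 = -39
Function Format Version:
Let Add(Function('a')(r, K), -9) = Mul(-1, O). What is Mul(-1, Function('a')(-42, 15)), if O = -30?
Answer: -39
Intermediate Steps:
Function('a')(r, K) = 39 (Function('a')(r, K) = Add(9, Mul(-1, -30)) = Add(9, 30) = 39)
Mul(-1, Function('a')(-42, 15)) = Mul(-1, 39) = -39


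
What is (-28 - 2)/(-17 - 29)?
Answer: 15/23 ≈ 0.65217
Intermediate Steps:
(-28 - 2)/(-17 - 29) = -30/(-46) = -1/46*(-30) = 15/23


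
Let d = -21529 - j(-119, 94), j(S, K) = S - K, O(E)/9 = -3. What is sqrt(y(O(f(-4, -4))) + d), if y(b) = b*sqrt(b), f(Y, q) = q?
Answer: sqrt(-21316 - 81*I*sqrt(3)) ≈ 0.4805 - 146.0*I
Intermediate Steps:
O(E) = -27 (O(E) = 9*(-3) = -27)
d = -21316 (d = -21529 - (-119 - 1*94) = -21529 - (-119 - 94) = -21529 - 1*(-213) = -21529 + 213 = -21316)
y(b) = b**(3/2)
sqrt(y(O(f(-4, -4))) + d) = sqrt((-27)**(3/2) - 21316) = sqrt(-81*I*sqrt(3) - 21316) = sqrt(-21316 - 81*I*sqrt(3))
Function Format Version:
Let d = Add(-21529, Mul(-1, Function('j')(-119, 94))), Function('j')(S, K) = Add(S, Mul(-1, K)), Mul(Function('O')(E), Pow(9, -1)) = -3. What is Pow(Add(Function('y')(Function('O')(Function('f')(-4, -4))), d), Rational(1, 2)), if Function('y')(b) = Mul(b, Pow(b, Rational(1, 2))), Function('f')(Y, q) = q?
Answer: Pow(Add(-21316, Mul(-81, I, Pow(3, Rational(1, 2)))), Rational(1, 2)) ≈ Add(0.4805, Mul(-146.00, I))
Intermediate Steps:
Function('O')(E) = -27 (Function('O')(E) = Mul(9, -3) = -27)
d = -21316 (d = Add(-21529, Mul(-1, Add(-119, Mul(-1, 94)))) = Add(-21529, Mul(-1, Add(-119, -94))) = Add(-21529, Mul(-1, -213)) = Add(-21529, 213) = -21316)
Function('y')(b) = Pow(b, Rational(3, 2))
Pow(Add(Function('y')(Function('O')(Function('f')(-4, -4))), d), Rational(1, 2)) = Pow(Add(Pow(-27, Rational(3, 2)), -21316), Rational(1, 2)) = Pow(Add(Mul(-81, I, Pow(3, Rational(1, 2))), -21316), Rational(1, 2)) = Pow(Add(-21316, Mul(-81, I, Pow(3, Rational(1, 2)))), Rational(1, 2))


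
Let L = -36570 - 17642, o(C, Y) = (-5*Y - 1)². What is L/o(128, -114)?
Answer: -54212/323761 ≈ -0.16744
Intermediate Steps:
o(C, Y) = (-1 - 5*Y)²
L = -54212
L/o(128, -114) = -54212/(1 + 5*(-114))² = -54212/(1 - 570)² = -54212/((-569)²) = -54212/323761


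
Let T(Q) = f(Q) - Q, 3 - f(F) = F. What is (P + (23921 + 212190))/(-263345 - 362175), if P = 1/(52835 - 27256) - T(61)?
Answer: -6042527171/16000176080 ≈ -0.37765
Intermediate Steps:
f(F) = 3 - F
T(Q) = 3 - 2*Q (T(Q) = (3 - Q) - Q = 3 - 2*Q)
P = 3043902/25579 (P = 1/(52835 - 27256) - (3 - 2*61) = 1/25579 - (3 - 122) = 1/25579 - 1*(-119) = 1/25579 + 119 = 3043902/25579 ≈ 119.00)
(P + (23921 + 212190))/(-263345 - 362175) = (3043902/25579 + (23921 + 212190))/(-263345 - 362175) = (3043902/25579 + 236111)/(-625520) = (6042527171/25579)*(-1/625520) = -6042527171/16000176080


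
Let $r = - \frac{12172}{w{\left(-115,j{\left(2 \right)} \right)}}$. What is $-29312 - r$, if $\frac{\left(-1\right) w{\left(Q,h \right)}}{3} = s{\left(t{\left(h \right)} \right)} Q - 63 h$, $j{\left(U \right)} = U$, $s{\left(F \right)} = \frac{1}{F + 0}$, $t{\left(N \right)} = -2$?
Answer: $- \frac{12022888}{411} \approx -29253.0$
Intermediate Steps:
$s{\left(F \right)} = \frac{1}{F}$
$w{\left(Q,h \right)} = 189 h + \frac{3 Q}{2}$ ($w{\left(Q,h \right)} = - 3 \left(\frac{Q}{-2} - 63 h\right) = - 3 \left(- \frac{Q}{2} - 63 h\right) = - 3 \left(- 63 h - \frac{Q}{2}\right) = 189 h + \frac{3 Q}{2}$)
$r = - \frac{24344}{411}$ ($r = - \frac{12172}{189 \cdot 2 + \frac{3}{2} \left(-115\right)} = - \frac{12172}{378 - \frac{345}{2}} = - \frac{12172}{\frac{411}{2}} = \left(-12172\right) \frac{2}{411} = - \frac{24344}{411} \approx -59.231$)
$-29312 - r = -29312 - - \frac{24344}{411} = -29312 + \frac{24344}{411} = - \frac{12022888}{411}$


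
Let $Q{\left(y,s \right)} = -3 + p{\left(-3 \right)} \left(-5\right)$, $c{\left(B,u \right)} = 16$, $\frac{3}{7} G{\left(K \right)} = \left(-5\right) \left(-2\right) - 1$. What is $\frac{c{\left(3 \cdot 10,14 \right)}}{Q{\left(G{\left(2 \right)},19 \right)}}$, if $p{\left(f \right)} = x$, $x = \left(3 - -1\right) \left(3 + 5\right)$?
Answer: $- \frac{16}{163} \approx -0.09816$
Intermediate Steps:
$G{\left(K \right)} = 21$ ($G{\left(K \right)} = \frac{7 \left(\left(-5\right) \left(-2\right) - 1\right)}{3} = \frac{7 \left(10 - 1\right)}{3} = \frac{7}{3} \cdot 9 = 21$)
$x = 32$ ($x = \left(3 + 1\right) 8 = 4 \cdot 8 = 32$)
$p{\left(f \right)} = 32$
$Q{\left(y,s \right)} = -163$ ($Q{\left(y,s \right)} = -3 + 32 \left(-5\right) = -3 - 160 = -163$)
$\frac{c{\left(3 \cdot 10,14 \right)}}{Q{\left(G{\left(2 \right)},19 \right)}} = \frac{16}{-163} = 16 \left(- \frac{1}{163}\right) = - \frac{16}{163}$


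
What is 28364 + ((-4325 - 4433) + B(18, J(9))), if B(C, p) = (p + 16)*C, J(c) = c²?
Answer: 21352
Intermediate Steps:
B(C, p) = C*(16 + p) (B(C, p) = (16 + p)*C = C*(16 + p))
28364 + ((-4325 - 4433) + B(18, J(9))) = 28364 + ((-4325 - 4433) + 18*(16 + 9²)) = 28364 + (-8758 + 18*(16 + 81)) = 28364 + (-8758 + 18*97) = 28364 + (-8758 + 1746) = 28364 - 7012 = 21352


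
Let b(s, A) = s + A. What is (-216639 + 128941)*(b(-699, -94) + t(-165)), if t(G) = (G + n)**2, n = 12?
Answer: -1983377968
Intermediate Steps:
t(G) = (12 + G)**2 (t(G) = (G + 12)**2 = (12 + G)**2)
b(s, A) = A + s
(-216639 + 128941)*(b(-699, -94) + t(-165)) = (-216639 + 128941)*((-94 - 699) + (12 - 165)**2) = -87698*(-793 + (-153)**2) = -87698*(-793 + 23409) = -87698*22616 = -1983377968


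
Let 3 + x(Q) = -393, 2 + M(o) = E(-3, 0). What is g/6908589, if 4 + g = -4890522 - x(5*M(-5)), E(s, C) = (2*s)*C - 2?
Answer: -4890130/6908589 ≈ -0.70783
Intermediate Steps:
E(s, C) = -2 + 2*C*s (E(s, C) = 2*C*s - 2 = -2 + 2*C*s)
M(o) = -4 (M(o) = -2 + (-2 + 2*0*(-3)) = -2 + (-2 + 0) = -2 - 2 = -4)
x(Q) = -396 (x(Q) = -3 - 393 = -396)
g = -4890130 (g = -4 + (-4890522 - 1*(-396)) = -4 + (-4890522 + 396) = -4 - 4890126 = -4890130)
g/6908589 = -4890130/6908589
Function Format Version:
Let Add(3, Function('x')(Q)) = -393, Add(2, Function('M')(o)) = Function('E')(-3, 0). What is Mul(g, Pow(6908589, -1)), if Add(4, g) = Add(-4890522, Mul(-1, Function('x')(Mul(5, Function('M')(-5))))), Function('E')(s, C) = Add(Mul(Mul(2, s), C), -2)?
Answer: Rational(-4890130, 6908589) ≈ -0.70783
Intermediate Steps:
Function('E')(s, C) = Add(-2, Mul(2, C, s)) (Function('E')(s, C) = Add(Mul(2, C, s), -2) = Add(-2, Mul(2, C, s)))
Function('M')(o) = -4 (Function('M')(o) = Add(-2, Add(-2, Mul(2, 0, -3))) = Add(-2, Add(-2, 0)) = Add(-2, -2) = -4)
Function('x')(Q) = -396 (Function('x')(Q) = Add(-3, -393) = -396)
g = -4890130 (g = Add(-4, Add(-4890522, Mul(-1, -396))) = Add(-4, Add(-4890522, 396)) = Add(-4, -4890126) = -4890130)
Mul(g, Pow(6908589, -1)) = Mul(-4890130, Pow(6908589, -1)) = Mul(-4890130, Rational(1, 6908589)) = Rational(-4890130, 6908589)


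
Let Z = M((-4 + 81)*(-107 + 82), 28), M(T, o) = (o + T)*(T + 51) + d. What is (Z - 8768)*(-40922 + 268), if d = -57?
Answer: -144165304062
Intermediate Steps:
M(T, o) = -57 + (51 + T)*(T + o) (M(T, o) = (o + T)*(T + 51) - 57 = (T + o)*(51 + T) - 57 = (51 + T)*(T + o) - 57 = -57 + (51 + T)*(T + o))
Z = 3554921 (Z = -57 + ((-4 + 81)*(-107 + 82))² + 51*((-4 + 81)*(-107 + 82)) + 51*28 + ((-4 + 81)*(-107 + 82))*28 = -57 + (77*(-25))² + 51*(77*(-25)) + 1428 + (77*(-25))*28 = -57 + (-1925)² + 51*(-1925) + 1428 - 1925*28 = -57 + 3705625 - 98175 + 1428 - 53900 = 3554921)
(Z - 8768)*(-40922 + 268) = (3554921 - 8768)*(-40922 + 268) = 3546153*(-40654) = -144165304062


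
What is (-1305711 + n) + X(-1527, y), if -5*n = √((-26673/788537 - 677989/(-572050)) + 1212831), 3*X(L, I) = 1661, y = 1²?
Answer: -3915472/3 - 7*√201454394273588122506763138/451082590850 ≈ -1.3054e+6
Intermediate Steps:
y = 1
X(L, I) = 1661/3 (X(L, I) = (⅓)*1661 = 1661/3)
n = -7*√201454394273588122506763138/451082590850 (n = -√((-26673/788537 - 677989/(-572050)) + 1212831)/5 = -√((-26673*1/788537 - 677989*(-1/572050)) + 1212831)/5 = -√((-26673/788537 + 677989/572050) + 1212831)/5 = -√(519361122443/451082590850 + 1212831)/5 = -7*√201454394273588122506763138/451082590850 ≈ -220.26)
(-1305711 + n) + X(-1527, y) = (-1305711 - 7*√201454394273588122506763138/451082590850) + 1661/3 = -3915472/3 - 7*√201454394273588122506763138/451082590850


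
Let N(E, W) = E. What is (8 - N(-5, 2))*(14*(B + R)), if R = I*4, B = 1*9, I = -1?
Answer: 910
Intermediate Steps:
B = 9
R = -4 (R = -1*4 = -4)
(8 - N(-5, 2))*(14*(B + R)) = (8 - 1*(-5))*(14*(9 - 4)) = (8 + 5)*(14*5) = 13*70 = 910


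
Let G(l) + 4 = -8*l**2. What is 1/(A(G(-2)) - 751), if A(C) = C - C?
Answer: -1/751 ≈ -0.0013316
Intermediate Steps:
G(l) = -4 - 8*l**2
A(C) = 0
1/(A(G(-2)) - 751) = 1/(0 - 751) = 1/(-751) = -1/751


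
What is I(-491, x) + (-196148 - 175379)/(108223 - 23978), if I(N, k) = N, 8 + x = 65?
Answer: -41735822/84245 ≈ -495.41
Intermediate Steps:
x = 57 (x = -8 + 65 = 57)
I(-491, x) + (-196148 - 175379)/(108223 - 23978) = -491 + (-196148 - 175379)/(108223 - 23978) = -491 - 371527/84245 = -41735822/84245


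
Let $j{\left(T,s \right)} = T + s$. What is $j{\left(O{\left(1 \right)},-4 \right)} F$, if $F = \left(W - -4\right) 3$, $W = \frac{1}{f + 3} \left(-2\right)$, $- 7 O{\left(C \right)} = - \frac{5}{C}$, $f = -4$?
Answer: $- \frac{414}{7} \approx -59.143$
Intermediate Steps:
$O{\left(C \right)} = \frac{5}{7 C}$ ($O{\left(C \right)} = - \frac{\left(-5\right) \frac{1}{C}}{7} = \frac{5}{7 C}$)
$W = 2$ ($W = \frac{1}{-4 + 3} \left(-2\right) = \frac{1}{-1} \left(-2\right) = \left(-1\right) \left(-2\right) = 2$)
$F = 18$ ($F = \left(2 - -4\right) 3 = \left(2 + 4\right) 3 = 6 \cdot 3 = 18$)
$j{\left(O{\left(1 \right)},-4 \right)} F = \left(\frac{5}{7 \cdot 1} - 4\right) 18 = \left(\frac{5}{7} \cdot 1 - 4\right) 18 = \left(\frac{5}{7} - 4\right) 18 = \left(- \frac{23}{7}\right) 18 = - \frac{414}{7}$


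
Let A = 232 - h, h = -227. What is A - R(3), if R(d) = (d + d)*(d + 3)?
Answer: 423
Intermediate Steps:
R(d) = 2*d*(3 + d) (R(d) = (2*d)*(3 + d) = 2*d*(3 + d))
A = 459 (A = 232 - 1*(-227) = 232 + 227 = 459)
A - R(3) = 459 - 2*3*(3 + 3) = 459 - 2*3*6 = 459 - 1*36 = 459 - 36 = 423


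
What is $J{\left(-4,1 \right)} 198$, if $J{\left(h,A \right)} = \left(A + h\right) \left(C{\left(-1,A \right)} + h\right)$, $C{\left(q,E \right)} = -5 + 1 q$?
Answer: $5940$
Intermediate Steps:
$C{\left(q,E \right)} = -5 + q$
$J{\left(h,A \right)} = \left(-6 + h\right) \left(A + h\right)$ ($J{\left(h,A \right)} = \left(A + h\right) \left(\left(-5 - 1\right) + h\right) = \left(A + h\right) \left(-6 + h\right) = \left(-6 + h\right) \left(A + h\right)$)
$J{\left(-4,1 \right)} 198 = \left(\left(-4\right)^{2} - 6 - -24 + 1 \left(-4\right)\right) 198 = \left(16 - 6 + 24 - 4\right) 198 = 30 \cdot 198 = 5940$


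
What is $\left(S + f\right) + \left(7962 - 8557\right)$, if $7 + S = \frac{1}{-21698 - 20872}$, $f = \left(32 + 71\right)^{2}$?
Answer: $\frac{425997989}{42570} \approx 10007.0$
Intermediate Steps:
$f = 10609$ ($f = 103^{2} = 10609$)
$S = - \frac{297991}{42570}$ ($S = -7 + \frac{1}{-21698 - 20872} = -7 + \frac{1}{-42570} = -7 - \frac{1}{42570} = - \frac{297991}{42570} \approx -7.0$)
$\left(S + f\right) + \left(7962 - 8557\right) = \left(- \frac{297991}{42570} + 10609\right) + \left(7962 - 8557\right) = \frac{451327139}{42570} - 595 = \frac{425997989}{42570}$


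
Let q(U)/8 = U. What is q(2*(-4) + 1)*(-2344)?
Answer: 131264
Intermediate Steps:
q(U) = 8*U
q(2*(-4) + 1)*(-2344) = (8*(2*(-4) + 1))*(-2344) = (8*(-8 + 1))*(-2344) = (8*(-7))*(-2344) = -56*(-2344) = 131264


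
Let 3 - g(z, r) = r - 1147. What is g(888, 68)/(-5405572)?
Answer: -541/2702786 ≈ -0.00020016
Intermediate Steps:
g(z, r) = 1150 - r (g(z, r) = 3 - (r - 1147) = 3 - (-1147 + r) = 3 + (1147 - r) = 1150 - r)
g(888, 68)/(-5405572) = (1150 - 1*68)/(-5405572) = (1150 - 68)*(-1/5405572) = 1082*(-1/5405572) = -541/2702786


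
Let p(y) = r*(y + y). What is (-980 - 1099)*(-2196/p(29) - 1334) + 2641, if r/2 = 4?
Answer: 323160503/116 ≈ 2.7859e+6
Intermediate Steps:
r = 8 (r = 2*4 = 8)
p(y) = 16*y (p(y) = 8*(y + y) = 8*(2*y) = 16*y)
(-980 - 1099)*(-2196/p(29) - 1334) + 2641 = (-980 - 1099)*(-2196/(16*29) - 1334) + 2641 = -2079*(-2196/464 - 1334) + 2641 = -2079*(-2196*1/464 - 1334) + 2641 = -2079*(-549/116 - 1334) + 2641 = -2079*(-155293/116) + 2641 = 322854147/116 + 2641 = 323160503/116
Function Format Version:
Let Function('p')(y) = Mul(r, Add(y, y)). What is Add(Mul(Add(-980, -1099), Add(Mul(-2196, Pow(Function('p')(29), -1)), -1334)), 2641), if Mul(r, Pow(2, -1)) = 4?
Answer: Rational(323160503, 116) ≈ 2.7859e+6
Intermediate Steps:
r = 8 (r = Mul(2, 4) = 8)
Function('p')(y) = Mul(16, y) (Function('p')(y) = Mul(8, Add(y, y)) = Mul(8, Mul(2, y)) = Mul(16, y))
Add(Mul(Add(-980, -1099), Add(Mul(-2196, Pow(Function('p')(29), -1)), -1334)), 2641) = Add(Mul(Add(-980, -1099), Add(Mul(-2196, Pow(Mul(16, 29), -1)), -1334)), 2641) = Add(Mul(-2079, Add(Mul(-2196, Pow(464, -1)), -1334)), 2641) = Add(Mul(-2079, Add(Mul(-2196, Rational(1, 464)), -1334)), 2641) = Add(Mul(-2079, Add(Rational(-549, 116), -1334)), 2641) = Add(Mul(-2079, Rational(-155293, 116)), 2641) = Add(Rational(322854147, 116), 2641) = Rational(323160503, 116)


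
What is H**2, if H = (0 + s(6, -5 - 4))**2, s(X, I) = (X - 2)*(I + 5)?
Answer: 65536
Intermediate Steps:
s(X, I) = (-2 + X)*(5 + I)
H = 256 (H = (0 + (-10 - 2*(-5 - 4) + 5*6 + (-5 - 4)*6))**2 = (0 + (-10 - 2*(-9) + 30 - 9*6))**2 = (0 + (-10 + 18 + 30 - 54))**2 = (0 - 16)**2 = (-16)**2 = 256)
H**2 = 256**2 = 65536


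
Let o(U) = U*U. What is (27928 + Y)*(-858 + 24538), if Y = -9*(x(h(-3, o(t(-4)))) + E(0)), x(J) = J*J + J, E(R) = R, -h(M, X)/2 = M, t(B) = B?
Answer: 652384000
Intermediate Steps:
o(U) = U²
h(M, X) = -2*M
x(J) = J + J² (x(J) = J² + J = J + J²)
Y = -378 (Y = -9*((-2*(-3))*(1 - 2*(-3)) + 0) = -9*(6*(1 + 6) + 0) = -9*(6*7 + 0) = -9*(42 + 0) = -9*42 = -378)
(27928 + Y)*(-858 + 24538) = (27928 - 378)*(-858 + 24538) = 27550*23680 = 652384000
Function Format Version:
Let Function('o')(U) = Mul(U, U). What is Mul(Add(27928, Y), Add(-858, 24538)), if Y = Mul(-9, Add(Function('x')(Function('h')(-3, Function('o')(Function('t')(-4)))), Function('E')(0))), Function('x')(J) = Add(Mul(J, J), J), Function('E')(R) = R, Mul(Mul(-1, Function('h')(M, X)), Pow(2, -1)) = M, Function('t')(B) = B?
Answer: 652384000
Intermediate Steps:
Function('o')(U) = Pow(U, 2)
Function('h')(M, X) = Mul(-2, M)
Function('x')(J) = Add(J, Pow(J, 2)) (Function('x')(J) = Add(Pow(J, 2), J) = Add(J, Pow(J, 2)))
Y = -378 (Y = Mul(-9, Add(Mul(Mul(-2, -3), Add(1, Mul(-2, -3))), 0)) = Mul(-9, Add(Mul(6, Add(1, 6)), 0)) = Mul(-9, Add(Mul(6, 7), 0)) = Mul(-9, Add(42, 0)) = Mul(-9, 42) = -378)
Mul(Add(27928, Y), Add(-858, 24538)) = Mul(Add(27928, -378), Add(-858, 24538)) = Mul(27550, 23680) = 652384000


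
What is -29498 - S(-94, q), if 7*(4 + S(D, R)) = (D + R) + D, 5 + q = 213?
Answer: -206478/7 ≈ -29497.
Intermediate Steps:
q = 208 (q = -5 + 213 = 208)
S(D, R) = -4 + R/7 + 2*D/7 (S(D, R) = -4 + ((D + R) + D)/7 = -4 + (R + 2*D)/7 = -4 + (R/7 + 2*D/7) = -4 + R/7 + 2*D/7)
-29498 - S(-94, q) = -29498 - (-4 + (1/7)*208 + (2/7)*(-94)) = -29498 - (-4 + 208/7 - 188/7) = -29498 - 1*(-8/7) = -29498 + 8/7 = -206478/7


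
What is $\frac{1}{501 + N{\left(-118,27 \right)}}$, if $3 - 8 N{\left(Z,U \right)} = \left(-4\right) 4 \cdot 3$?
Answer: $\frac{8}{4059} \approx 0.0019709$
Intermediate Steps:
$N{\left(Z,U \right)} = \frac{51}{8}$ ($N{\left(Z,U \right)} = \frac{3}{8} - \frac{\left(-4\right) 4 \cdot 3}{8} = \frac{3}{8} - \frac{\left(-16\right) 3}{8} = \frac{3}{8} - -6 = \frac{3}{8} + 6 = \frac{51}{8}$)
$\frac{1}{501 + N{\left(-118,27 \right)}} = \frac{1}{501 + \frac{51}{8}} = \frac{1}{\frac{4059}{8}} = \frac{8}{4059}$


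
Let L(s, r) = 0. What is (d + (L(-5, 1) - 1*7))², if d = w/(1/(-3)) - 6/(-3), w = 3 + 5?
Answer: 841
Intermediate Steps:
w = 8
d = -22 (d = 8/(1/(-3)) - 6/(-3) = 8/(-⅓) - 6*(-⅓) = 8*(-3) + 2 = -24 + 2 = -22)
(d + (L(-5, 1) - 1*7))² = (-22 + (0 - 1*7))² = (-22 + (0 - 7))² = (-22 - 7)² = (-29)² = 841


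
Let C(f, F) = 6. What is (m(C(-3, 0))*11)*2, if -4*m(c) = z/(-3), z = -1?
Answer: -11/6 ≈ -1.8333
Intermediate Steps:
m(c) = -1/12 (m(c) = -(-1)/(4*(-3)) = -(-1)*(-1)/(4*3) = -1/4*1/3 = -1/12)
(m(C(-3, 0))*11)*2 = -1/12*11*2 = -11/12*2 = -11/6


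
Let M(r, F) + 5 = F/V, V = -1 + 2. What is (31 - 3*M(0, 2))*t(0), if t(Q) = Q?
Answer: 0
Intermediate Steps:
V = 1
M(r, F) = -5 + F (M(r, F) = -5 + F/1 = -5 + F*1 = -5 + F)
(31 - 3*M(0, 2))*t(0) = (31 - 3*(-5 + 2))*0 = (31 - 3*(-3))*0 = (31 + 9)*0 = 40*0 = 0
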